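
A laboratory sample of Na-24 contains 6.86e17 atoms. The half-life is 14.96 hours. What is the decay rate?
A = λN = 3.178e16 decays/hour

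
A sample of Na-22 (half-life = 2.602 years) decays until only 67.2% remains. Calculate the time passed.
t = t½ × log₂(N₀/N) = 1.492 years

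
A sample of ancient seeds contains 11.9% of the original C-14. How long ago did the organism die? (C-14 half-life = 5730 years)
Age = t½ × log₂(1/ratio) = 17600 years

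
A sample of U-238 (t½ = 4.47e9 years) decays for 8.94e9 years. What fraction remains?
N/N₀ = (1/2)^(t/t½) = 0.25 = 25%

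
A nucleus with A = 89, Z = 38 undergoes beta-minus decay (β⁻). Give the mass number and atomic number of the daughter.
Daughter: A = 89, Z = 39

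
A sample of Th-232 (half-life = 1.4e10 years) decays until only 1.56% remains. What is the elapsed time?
t = t½ × log₂(N₀/N) = 8.403e10 years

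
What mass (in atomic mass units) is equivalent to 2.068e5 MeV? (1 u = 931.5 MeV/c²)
m = E/c² = 222 u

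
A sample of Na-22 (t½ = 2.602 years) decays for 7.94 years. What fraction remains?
N/N₀ = (1/2)^(t/t½) = 0.1206 = 12.1%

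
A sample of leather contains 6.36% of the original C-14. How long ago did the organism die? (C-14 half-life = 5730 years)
Age = t½ × log₂(1/ratio) = 22780 years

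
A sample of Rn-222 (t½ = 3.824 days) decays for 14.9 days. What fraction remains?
N/N₀ = (1/2)^(t/t½) = 0.06715 = 6.72%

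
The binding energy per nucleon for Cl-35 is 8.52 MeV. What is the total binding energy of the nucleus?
B.E. = 8.52 × 35 = 298.2 MeV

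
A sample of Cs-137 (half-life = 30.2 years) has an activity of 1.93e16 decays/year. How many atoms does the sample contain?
N = A/λ = 8.409e17 atoms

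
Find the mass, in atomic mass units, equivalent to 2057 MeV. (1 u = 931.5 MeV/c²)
m = E/c² = 2.208 u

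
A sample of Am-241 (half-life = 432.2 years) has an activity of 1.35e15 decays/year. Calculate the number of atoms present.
N = A/λ = 8.418e17 atoms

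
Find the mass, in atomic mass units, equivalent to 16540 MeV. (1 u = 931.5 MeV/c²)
m = E/c² = 17.76 u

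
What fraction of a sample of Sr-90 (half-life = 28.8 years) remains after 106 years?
N/N₀ = (1/2)^(t/t½) = 0.07799 = 7.8%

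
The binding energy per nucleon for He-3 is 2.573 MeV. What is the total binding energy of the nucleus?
B.E. = 2.573 × 3 = 7.719 MeV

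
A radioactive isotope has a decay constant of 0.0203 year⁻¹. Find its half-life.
t½ = ln(2)/λ = 34.15 years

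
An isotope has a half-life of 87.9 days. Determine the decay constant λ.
λ = ln(2)/t½ = 0.007886 day⁻¹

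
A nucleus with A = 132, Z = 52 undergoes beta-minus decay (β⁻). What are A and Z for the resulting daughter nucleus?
Daughter: A = 132, Z = 53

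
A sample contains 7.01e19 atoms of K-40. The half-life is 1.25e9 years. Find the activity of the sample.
A = λN = 3.887e10 decays/year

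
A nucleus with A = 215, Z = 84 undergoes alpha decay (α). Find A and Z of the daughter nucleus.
Daughter: A = 211, Z = 82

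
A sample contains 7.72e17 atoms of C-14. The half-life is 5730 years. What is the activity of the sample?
A = λN = 9.339e13 decays/year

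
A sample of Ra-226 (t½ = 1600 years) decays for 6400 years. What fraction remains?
N/N₀ = (1/2)^(t/t½) = 0.0625 = 6.25%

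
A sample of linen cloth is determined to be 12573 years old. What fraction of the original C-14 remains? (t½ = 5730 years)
N/N₀ = (1/2)^(t/t½) = 0.2185 = 21.9%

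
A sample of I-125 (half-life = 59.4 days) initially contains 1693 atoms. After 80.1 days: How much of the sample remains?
N = N₀(1/2)^(t/t½) = 664.8 atoms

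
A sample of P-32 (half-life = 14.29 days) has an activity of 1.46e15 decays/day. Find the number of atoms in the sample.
N = A/λ = 3.01e16 atoms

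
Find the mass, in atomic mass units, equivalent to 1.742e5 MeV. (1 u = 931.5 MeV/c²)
m = E/c² = 187 u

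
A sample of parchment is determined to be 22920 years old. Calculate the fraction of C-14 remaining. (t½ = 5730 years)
N/N₀ = (1/2)^(t/t½) = 0.0625 = 6.25%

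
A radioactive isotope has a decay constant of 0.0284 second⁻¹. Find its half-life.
t½ = ln(2)/λ = 24.41 seconds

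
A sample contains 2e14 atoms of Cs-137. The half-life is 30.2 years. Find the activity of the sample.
A = λN = 4.59e12 decays/year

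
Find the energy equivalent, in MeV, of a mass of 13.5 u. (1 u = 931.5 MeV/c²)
E = mc² = 12580 MeV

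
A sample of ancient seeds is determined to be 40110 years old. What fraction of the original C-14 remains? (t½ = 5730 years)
N/N₀ = (1/2)^(t/t½) = 0.007812 = 0.781%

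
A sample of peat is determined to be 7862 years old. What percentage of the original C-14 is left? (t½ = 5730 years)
N/N₀ = (1/2)^(t/t½) = 0.3863 = 38.6%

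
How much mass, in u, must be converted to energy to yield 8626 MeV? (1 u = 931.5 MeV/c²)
m = E/c² = 9.26 u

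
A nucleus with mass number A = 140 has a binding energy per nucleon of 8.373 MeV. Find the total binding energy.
B.E. = 8.373 × 140 = 1172 MeV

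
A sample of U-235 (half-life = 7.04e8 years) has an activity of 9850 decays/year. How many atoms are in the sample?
N = A/λ = 1e13 atoms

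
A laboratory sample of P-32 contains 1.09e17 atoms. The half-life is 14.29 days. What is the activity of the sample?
A = λN = 5.287e15 decays/day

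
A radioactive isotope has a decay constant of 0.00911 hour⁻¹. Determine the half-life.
t½ = ln(2)/λ = 76.09 hours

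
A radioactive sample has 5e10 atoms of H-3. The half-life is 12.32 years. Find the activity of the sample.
A = λN = 2.813e9 decays/year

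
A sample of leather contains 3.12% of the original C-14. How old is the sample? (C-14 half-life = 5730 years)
Age = t½ × log₂(1/ratio) = 28660 years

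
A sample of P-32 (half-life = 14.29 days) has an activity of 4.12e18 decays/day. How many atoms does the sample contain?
N = A/λ = 8.494e19 atoms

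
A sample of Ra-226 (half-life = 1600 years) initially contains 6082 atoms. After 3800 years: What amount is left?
N = N₀(1/2)^(t/t½) = 1172 atoms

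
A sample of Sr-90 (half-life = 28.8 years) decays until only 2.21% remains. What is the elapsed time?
t = t½ × log₂(N₀/N) = 158.4 years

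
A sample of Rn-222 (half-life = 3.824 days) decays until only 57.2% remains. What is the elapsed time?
t = t½ × log₂(N₀/N) = 3.082 days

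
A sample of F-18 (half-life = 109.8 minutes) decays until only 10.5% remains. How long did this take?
t = t½ × log₂(N₀/N) = 357 minutes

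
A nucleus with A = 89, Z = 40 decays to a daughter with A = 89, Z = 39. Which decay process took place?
ΔA = 0, ΔZ = -1 ⇒ beta-plus decay (β⁺) or electron capture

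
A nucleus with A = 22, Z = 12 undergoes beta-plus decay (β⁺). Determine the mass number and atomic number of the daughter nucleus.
Daughter: A = 22, Z = 11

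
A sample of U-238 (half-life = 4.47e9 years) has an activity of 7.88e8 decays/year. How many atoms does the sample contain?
N = A/λ = 5.082e18 atoms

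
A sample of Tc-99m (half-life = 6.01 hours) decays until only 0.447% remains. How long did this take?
t = t½ × log₂(N₀/N) = 46.91 hours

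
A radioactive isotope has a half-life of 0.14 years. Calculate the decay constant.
λ = ln(2)/t½ = 4.951 year⁻¹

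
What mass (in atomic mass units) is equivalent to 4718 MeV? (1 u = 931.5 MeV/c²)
m = E/c² = 5.065 u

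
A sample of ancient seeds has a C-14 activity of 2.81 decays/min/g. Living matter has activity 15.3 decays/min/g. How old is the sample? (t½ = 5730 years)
Age = t½ × log₂(A₀/A) = 14010 years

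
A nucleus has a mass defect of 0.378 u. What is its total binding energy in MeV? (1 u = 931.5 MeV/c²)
B.E. = Δm × 931.5 = 352.1 MeV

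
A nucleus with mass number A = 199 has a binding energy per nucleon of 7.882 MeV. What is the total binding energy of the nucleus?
B.E. = 7.882 × 199 = 1569 MeV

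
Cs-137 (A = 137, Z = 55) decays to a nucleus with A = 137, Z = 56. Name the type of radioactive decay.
ΔA = 0, ΔZ = +1 ⇒ beta-minus decay (β⁻)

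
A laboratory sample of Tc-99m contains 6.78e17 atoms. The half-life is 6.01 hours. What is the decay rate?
A = λN = 7.82e16 decays/hour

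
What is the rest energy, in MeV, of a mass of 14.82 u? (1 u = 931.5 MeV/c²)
E = mc² = 13800 MeV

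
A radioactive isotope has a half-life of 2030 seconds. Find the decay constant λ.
λ = ln(2)/t½ = 3.415e-4 second⁻¹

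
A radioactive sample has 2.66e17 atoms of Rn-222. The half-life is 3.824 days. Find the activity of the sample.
A = λN = 4.822e16 decays/day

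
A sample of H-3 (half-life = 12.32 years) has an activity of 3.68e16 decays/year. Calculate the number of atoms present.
N = A/λ = 6.541e17 atoms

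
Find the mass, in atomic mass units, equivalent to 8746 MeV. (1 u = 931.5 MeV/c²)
m = E/c² = 9.389 u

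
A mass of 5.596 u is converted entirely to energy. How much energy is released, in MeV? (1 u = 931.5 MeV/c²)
E = mc² = 5213 MeV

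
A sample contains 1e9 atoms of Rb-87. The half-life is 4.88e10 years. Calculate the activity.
A = λN = 0.0142 decays/year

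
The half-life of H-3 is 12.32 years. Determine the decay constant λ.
λ = ln(2)/t½ = 0.05626 year⁻¹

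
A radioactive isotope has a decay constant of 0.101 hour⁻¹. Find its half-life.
t½ = ln(2)/λ = 6.863 hours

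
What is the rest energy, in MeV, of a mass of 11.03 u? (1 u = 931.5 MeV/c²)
E = mc² = 10270 MeV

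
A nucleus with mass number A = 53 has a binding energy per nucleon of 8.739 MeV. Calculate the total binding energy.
B.E. = 8.739 × 53 = 463.2 MeV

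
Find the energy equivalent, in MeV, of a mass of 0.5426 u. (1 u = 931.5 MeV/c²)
E = mc² = 505.4 MeV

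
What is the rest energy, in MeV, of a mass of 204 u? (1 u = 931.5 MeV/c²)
E = mc² = 1.9e5 MeV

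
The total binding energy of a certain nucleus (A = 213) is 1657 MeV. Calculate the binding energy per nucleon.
B.E./A = 1657/213 = 7.779 MeV/nucleon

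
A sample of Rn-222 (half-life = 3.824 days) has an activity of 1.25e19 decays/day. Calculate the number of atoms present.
N = A/λ = 6.896e19 atoms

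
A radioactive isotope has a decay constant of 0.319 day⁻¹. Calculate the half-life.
t½ = ln(2)/λ = 2.173 days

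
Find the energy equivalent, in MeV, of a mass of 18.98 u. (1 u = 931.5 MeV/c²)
E = mc² = 17680 MeV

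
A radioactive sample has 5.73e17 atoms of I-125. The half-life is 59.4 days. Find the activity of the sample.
A = λN = 6.686e15 decays/day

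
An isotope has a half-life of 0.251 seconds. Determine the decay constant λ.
λ = ln(2)/t½ = 2.762 second⁻¹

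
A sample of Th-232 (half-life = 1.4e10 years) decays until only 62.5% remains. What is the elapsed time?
t = t½ × log₂(N₀/N) = 9.493e9 years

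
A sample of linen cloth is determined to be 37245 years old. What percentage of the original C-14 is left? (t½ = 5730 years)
N/N₀ = (1/2)^(t/t½) = 0.01105 = 1.1%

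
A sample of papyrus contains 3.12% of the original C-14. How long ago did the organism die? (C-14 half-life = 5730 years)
Age = t½ × log₂(1/ratio) = 28660 years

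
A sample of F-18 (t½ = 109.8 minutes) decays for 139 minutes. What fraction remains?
N/N₀ = (1/2)^(t/t½) = 0.4158 = 41.6%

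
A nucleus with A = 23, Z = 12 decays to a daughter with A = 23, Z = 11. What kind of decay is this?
ΔA = 0, ΔZ = -1 ⇒ beta-plus decay (β⁺) or electron capture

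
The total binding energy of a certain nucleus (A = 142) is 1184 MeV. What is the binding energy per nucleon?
B.E./A = 1184/142 = 8.338 MeV/nucleon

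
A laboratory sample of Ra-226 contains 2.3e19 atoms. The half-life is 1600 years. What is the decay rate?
A = λN = 9.964e15 decays/year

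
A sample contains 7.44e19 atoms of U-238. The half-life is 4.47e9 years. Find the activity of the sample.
A = λN = 1.154e10 decays/year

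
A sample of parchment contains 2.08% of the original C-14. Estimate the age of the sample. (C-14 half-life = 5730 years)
Age = t½ × log₂(1/ratio) = 32020 years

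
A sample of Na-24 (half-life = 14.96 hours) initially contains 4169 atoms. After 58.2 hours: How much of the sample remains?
N = N₀(1/2)^(t/t½) = 281.1 atoms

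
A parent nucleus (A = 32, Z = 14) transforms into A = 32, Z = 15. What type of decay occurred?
ΔA = 0, ΔZ = +1 ⇒ beta-minus decay (β⁻)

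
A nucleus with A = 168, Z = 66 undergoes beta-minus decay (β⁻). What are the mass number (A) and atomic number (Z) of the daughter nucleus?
Daughter: A = 168, Z = 67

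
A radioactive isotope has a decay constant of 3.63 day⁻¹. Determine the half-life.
t½ = ln(2)/λ = 0.1909 days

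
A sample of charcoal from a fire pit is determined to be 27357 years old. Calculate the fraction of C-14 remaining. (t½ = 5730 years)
N/N₀ = (1/2)^(t/t½) = 0.03654 = 3.65%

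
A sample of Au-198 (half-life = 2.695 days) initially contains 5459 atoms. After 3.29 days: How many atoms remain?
N = N₀(1/2)^(t/t½) = 2342 atoms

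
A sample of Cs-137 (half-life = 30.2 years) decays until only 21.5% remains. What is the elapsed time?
t = t½ × log₂(N₀/N) = 66.97 years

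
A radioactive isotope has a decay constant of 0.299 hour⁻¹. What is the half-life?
t½ = ln(2)/λ = 2.318 hours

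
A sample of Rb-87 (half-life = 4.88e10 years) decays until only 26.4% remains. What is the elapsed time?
t = t½ × log₂(N₀/N) = 9.376e10 years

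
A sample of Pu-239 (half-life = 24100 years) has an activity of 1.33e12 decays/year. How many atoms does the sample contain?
N = A/λ = 4.624e16 atoms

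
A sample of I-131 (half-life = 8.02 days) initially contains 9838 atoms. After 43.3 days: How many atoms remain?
N = N₀(1/2)^(t/t½) = 233.2 atoms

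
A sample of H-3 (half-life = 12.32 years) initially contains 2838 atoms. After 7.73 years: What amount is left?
N = N₀(1/2)^(t/t½) = 1837 atoms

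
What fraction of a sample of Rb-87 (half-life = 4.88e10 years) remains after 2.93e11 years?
N/N₀ = (1/2)^(t/t½) = 0.01558 = 1.56%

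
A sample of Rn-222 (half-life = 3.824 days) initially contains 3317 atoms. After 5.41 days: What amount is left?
N = N₀(1/2)^(t/t½) = 1244 atoms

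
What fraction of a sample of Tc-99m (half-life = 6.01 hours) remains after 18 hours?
N/N₀ = (1/2)^(t/t½) = 0.1254 = 12.5%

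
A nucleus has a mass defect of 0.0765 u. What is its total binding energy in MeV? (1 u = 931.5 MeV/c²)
B.E. = Δm × 931.5 = 71.26 MeV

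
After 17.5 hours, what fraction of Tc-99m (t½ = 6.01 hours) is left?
N/N₀ = (1/2)^(t/t½) = 0.1329 = 13.3%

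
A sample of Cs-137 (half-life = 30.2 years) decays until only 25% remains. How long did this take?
t = t½ × log₂(N₀/N) = 60.4 years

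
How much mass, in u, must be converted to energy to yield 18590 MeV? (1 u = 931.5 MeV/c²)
m = E/c² = 19.96 u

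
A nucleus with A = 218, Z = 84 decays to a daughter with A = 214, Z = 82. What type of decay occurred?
ΔA = -4, ΔZ = -2 ⇒ alpha decay (α)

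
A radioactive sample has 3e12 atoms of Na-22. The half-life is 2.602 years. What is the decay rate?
A = λN = 7.992e11 decays/year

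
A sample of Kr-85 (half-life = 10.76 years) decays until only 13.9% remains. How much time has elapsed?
t = t½ × log₂(N₀/N) = 30.63 years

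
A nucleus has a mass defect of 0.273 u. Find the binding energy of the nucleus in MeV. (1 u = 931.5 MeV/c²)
B.E. = Δm × 931.5 = 254.3 MeV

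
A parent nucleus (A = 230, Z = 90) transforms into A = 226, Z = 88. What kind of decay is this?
ΔA = -4, ΔZ = -2 ⇒ alpha decay (α)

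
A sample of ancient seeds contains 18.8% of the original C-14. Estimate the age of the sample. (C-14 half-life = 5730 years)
Age = t½ × log₂(1/ratio) = 13820 years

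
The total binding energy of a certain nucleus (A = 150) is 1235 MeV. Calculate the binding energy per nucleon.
B.E./A = 1235/150 = 8.233 MeV/nucleon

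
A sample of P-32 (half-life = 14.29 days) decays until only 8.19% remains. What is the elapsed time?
t = t½ × log₂(N₀/N) = 51.59 days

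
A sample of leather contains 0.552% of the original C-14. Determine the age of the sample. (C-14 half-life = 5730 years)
Age = t½ × log₂(1/ratio) = 42980 years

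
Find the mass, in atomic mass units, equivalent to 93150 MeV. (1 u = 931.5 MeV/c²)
m = E/c² = 100 u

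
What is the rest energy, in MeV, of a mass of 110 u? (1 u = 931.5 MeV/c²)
E = mc² = 1.025e5 MeV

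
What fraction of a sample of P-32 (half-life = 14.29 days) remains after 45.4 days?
N/N₀ = (1/2)^(t/t½) = 0.1106 = 11.1%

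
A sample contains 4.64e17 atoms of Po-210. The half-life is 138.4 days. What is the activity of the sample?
A = λN = 2.324e15 decays/day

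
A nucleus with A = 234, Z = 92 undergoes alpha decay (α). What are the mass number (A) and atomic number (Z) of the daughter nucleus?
Daughter: A = 230, Z = 90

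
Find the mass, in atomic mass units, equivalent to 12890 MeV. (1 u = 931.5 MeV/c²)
m = E/c² = 13.84 u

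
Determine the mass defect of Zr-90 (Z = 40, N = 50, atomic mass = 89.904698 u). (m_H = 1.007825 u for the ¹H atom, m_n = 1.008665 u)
Δm = Z·m_H + N·m_n − M = 0.8416 u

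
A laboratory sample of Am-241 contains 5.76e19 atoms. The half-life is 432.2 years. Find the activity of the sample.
A = λN = 9.238e16 decays/year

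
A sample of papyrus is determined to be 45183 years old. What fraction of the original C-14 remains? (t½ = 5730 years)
N/N₀ = (1/2)^(t/t½) = 0.004229 = 0.423%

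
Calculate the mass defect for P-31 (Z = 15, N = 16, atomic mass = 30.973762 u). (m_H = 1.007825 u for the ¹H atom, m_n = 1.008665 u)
Δm = Z·m_H + N·m_n − M = 0.2823 u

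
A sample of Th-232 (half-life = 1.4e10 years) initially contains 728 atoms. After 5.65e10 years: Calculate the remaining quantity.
N = N₀(1/2)^(t/t½) = 44.39 atoms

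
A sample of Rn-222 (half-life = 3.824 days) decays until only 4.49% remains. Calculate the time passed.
t = t½ × log₂(N₀/N) = 17.12 days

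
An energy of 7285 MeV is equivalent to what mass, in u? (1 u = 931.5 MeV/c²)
m = E/c² = 7.821 u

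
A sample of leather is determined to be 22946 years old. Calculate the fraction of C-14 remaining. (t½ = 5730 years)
N/N₀ = (1/2)^(t/t½) = 0.0623 = 6.23%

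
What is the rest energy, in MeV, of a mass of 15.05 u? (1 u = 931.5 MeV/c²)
E = mc² = 14020 MeV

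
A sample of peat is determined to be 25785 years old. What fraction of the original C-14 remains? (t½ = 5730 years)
N/N₀ = (1/2)^(t/t½) = 0.04419 = 4.42%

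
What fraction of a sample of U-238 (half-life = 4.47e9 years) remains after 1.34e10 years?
N/N₀ = (1/2)^(t/t½) = 0.1252 = 12.5%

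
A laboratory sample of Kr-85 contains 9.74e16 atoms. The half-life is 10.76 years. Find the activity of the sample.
A = λN = 6.274e15 decays/year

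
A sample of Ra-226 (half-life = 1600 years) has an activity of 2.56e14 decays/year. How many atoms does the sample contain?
N = A/λ = 5.909e17 atoms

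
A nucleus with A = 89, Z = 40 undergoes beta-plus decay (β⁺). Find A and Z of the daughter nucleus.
Daughter: A = 89, Z = 39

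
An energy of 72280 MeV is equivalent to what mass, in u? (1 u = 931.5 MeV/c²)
m = E/c² = 77.6 u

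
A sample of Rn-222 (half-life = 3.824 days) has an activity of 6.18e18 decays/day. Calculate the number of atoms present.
N = A/λ = 3.409e19 atoms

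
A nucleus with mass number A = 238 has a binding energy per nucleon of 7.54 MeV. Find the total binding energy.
B.E. = 7.54 × 238 = 1795 MeV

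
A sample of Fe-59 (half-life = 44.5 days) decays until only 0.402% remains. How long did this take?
t = t½ × log₂(N₀/N) = 354.2 days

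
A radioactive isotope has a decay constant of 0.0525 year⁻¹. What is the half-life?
t½ = ln(2)/λ = 13.2 years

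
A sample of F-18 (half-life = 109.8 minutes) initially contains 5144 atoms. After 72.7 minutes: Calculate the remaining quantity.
N = N₀(1/2)^(t/t½) = 3251 atoms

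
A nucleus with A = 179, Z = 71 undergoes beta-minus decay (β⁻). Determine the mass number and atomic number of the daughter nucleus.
Daughter: A = 179, Z = 72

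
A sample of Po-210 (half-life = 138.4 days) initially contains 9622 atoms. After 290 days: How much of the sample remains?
N = N₀(1/2)^(t/t½) = 2252 atoms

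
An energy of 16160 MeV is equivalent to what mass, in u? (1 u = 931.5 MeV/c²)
m = E/c² = 17.35 u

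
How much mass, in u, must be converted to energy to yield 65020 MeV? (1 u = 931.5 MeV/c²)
m = E/c² = 69.8 u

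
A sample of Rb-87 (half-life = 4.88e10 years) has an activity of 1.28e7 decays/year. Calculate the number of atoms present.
N = A/λ = 9.012e17 atoms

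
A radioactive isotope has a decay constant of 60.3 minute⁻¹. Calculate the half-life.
t½ = ln(2)/λ = 0.01149 minutes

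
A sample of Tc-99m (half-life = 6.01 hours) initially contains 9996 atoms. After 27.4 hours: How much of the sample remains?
N = N₀(1/2)^(t/t½) = 424 atoms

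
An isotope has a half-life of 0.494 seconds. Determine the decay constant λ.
λ = ln(2)/t½ = 1.403 second⁻¹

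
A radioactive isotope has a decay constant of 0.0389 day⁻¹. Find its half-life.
t½ = ln(2)/λ = 17.82 days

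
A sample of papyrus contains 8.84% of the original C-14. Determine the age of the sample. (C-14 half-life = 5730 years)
Age = t½ × log₂(1/ratio) = 20050 years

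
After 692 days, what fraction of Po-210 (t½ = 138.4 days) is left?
N/N₀ = (1/2)^(t/t½) = 0.03125 = 3.12%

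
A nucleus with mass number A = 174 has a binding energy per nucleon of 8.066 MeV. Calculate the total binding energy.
B.E. = 8.066 × 174 = 1403 MeV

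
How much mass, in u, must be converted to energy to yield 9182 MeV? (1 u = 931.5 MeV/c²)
m = E/c² = 9.857 u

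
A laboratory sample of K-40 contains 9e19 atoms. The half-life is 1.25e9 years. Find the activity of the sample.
A = λN = 4.991e10 decays/year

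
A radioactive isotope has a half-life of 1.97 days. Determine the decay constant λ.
λ = ln(2)/t½ = 0.3519 day⁻¹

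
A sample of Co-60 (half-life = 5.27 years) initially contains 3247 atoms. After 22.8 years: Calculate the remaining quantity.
N = N₀(1/2)^(t/t½) = 161.9 atoms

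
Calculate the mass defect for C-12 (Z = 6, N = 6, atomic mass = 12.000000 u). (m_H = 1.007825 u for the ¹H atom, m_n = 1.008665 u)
Δm = Z·m_H + N·m_n − M = 0.09894 u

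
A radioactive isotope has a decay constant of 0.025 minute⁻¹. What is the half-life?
t½ = ln(2)/λ = 27.73 minutes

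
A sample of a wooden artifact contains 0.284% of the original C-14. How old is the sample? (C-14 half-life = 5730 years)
Age = t½ × log₂(1/ratio) = 48480 years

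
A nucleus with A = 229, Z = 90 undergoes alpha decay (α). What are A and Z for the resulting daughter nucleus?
Daughter: A = 225, Z = 88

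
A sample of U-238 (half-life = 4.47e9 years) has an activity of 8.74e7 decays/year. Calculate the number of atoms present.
N = A/λ = 5.636e17 atoms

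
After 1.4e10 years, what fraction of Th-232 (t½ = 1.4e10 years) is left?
N/N₀ = (1/2)^(t/t½) = 0.5 = 50%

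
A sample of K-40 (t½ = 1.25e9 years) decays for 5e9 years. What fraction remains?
N/N₀ = (1/2)^(t/t½) = 0.0625 = 6.25%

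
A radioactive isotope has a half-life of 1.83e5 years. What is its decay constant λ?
λ = ln(2)/t½ = 3.788e-6 year⁻¹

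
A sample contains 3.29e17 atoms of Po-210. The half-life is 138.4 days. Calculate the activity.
A = λN = 1.648e15 decays/day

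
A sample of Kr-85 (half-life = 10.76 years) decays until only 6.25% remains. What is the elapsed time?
t = t½ × log₂(N₀/N) = 43.04 years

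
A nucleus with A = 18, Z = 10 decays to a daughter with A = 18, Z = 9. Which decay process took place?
ΔA = 0, ΔZ = -1 ⇒ beta-plus decay (β⁺) or electron capture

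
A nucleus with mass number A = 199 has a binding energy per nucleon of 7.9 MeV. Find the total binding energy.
B.E. = 7.9 × 199 = 1572 MeV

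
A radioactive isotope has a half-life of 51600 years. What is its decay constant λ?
λ = ln(2)/t½ = 1.343e-5 year⁻¹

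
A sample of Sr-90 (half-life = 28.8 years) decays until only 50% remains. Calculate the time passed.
t = t½ × log₂(N₀/N) = 28.8 years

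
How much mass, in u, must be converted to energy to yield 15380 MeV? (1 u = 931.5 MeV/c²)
m = E/c² = 16.51 u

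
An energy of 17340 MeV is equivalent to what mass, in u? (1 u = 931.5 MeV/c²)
m = E/c² = 18.62 u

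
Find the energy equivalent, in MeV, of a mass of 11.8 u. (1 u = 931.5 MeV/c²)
E = mc² = 10990 MeV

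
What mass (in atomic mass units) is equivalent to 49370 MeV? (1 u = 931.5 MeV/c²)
m = E/c² = 53 u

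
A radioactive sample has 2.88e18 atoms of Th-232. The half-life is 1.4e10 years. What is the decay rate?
A = λN = 1.426e8 decays/year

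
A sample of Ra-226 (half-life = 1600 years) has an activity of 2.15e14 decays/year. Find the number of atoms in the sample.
N = A/λ = 4.963e17 atoms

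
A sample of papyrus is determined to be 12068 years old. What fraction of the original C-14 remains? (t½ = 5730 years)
N/N₀ = (1/2)^(t/t½) = 0.2323 = 23.2%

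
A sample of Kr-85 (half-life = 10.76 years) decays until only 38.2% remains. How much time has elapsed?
t = t½ × log₂(N₀/N) = 14.94 years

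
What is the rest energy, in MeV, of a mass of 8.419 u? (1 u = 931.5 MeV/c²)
E = mc² = 7842 MeV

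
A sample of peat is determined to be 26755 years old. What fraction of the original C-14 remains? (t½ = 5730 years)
N/N₀ = (1/2)^(t/t½) = 0.0393 = 3.93%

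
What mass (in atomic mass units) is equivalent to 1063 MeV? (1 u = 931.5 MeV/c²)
m = E/c² = 1.141 u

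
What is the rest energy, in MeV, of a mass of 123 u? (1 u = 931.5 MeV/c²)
E = mc² = 1.146e5 MeV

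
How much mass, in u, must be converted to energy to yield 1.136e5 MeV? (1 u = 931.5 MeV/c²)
m = E/c² = 122 u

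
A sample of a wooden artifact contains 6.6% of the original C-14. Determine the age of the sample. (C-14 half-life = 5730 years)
Age = t½ × log₂(1/ratio) = 22470 years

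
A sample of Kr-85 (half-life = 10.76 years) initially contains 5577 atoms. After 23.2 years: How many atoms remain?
N = N₀(1/2)^(t/t½) = 1251 atoms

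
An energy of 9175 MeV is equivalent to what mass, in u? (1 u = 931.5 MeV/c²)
m = E/c² = 9.85 u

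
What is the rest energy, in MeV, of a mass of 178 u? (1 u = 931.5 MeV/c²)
E = mc² = 1.658e5 MeV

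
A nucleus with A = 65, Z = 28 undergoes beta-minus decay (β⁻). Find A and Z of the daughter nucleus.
Daughter: A = 65, Z = 29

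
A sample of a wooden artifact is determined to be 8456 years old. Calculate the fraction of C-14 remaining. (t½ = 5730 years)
N/N₀ = (1/2)^(t/t½) = 0.3595 = 36%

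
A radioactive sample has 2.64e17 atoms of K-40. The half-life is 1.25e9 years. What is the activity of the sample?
A = λN = 1.464e8 decays/year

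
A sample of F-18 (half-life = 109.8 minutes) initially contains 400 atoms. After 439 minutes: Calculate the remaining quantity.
N = N₀(1/2)^(t/t½) = 25.03 atoms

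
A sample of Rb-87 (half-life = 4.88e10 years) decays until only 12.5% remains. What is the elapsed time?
t = t½ × log₂(N₀/N) = 1.464e11 years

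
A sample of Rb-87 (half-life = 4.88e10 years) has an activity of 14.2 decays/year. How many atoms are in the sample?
N = A/λ = 9.997e11 atoms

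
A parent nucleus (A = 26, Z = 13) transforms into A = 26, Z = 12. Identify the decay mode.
ΔA = 0, ΔZ = -1 ⇒ beta-plus decay (β⁺) or electron capture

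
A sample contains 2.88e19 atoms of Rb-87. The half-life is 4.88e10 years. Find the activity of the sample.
A = λN = 4.091e8 decays/year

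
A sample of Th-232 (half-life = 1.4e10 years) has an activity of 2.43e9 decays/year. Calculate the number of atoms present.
N = A/λ = 4.908e19 atoms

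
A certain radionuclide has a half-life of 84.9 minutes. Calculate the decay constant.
λ = ln(2)/t½ = 0.008164 minute⁻¹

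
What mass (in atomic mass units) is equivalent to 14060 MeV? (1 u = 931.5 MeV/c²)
m = E/c² = 15.09 u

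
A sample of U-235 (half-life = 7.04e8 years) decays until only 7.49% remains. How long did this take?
t = t½ × log₂(N₀/N) = 2.632e9 years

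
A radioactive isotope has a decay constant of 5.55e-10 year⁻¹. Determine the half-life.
t½ = ln(2)/λ = 1.249e9 years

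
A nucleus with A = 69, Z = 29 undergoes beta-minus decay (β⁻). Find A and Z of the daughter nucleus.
Daughter: A = 69, Z = 30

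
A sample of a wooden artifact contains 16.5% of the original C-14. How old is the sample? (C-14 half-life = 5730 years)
Age = t½ × log₂(1/ratio) = 14890 years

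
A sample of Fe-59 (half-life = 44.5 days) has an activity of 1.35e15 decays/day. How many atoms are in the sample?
N = A/λ = 8.667e16 atoms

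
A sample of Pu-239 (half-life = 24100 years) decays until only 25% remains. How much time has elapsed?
t = t½ × log₂(N₀/N) = 48200 years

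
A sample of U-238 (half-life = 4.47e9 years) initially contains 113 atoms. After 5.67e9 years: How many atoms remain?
N = N₀(1/2)^(t/t½) = 46.91 atoms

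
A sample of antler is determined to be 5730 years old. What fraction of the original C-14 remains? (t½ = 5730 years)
N/N₀ = (1/2)^(t/t½) = 0.5 = 50%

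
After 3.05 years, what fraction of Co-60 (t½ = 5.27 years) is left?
N/N₀ = (1/2)^(t/t½) = 0.6695 = 67%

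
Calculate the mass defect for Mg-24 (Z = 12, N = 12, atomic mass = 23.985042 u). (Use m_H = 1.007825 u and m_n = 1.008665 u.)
Δm = Z·m_H + N·m_n − M = 0.2128 u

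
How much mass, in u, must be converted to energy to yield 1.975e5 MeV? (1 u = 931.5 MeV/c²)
m = E/c² = 212 u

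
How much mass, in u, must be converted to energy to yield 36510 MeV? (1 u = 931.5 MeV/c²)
m = E/c² = 39.19 u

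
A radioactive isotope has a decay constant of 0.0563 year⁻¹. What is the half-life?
t½ = ln(2)/λ = 12.31 years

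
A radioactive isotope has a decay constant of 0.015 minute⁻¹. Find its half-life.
t½ = ln(2)/λ = 46.21 minutes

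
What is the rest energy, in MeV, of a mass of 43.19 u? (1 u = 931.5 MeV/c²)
E = mc² = 40230 MeV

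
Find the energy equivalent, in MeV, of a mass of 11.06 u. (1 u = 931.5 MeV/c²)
E = mc² = 10300 MeV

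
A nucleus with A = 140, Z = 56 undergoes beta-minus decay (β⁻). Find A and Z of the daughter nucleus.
Daughter: A = 140, Z = 57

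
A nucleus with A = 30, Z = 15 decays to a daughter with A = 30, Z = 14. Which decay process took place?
ΔA = 0, ΔZ = -1 ⇒ beta-plus decay (β⁺) or electron capture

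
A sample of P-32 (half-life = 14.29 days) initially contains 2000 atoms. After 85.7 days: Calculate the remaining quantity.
N = N₀(1/2)^(t/t½) = 31.31 atoms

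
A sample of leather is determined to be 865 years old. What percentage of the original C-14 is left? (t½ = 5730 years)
N/N₀ = (1/2)^(t/t½) = 0.9007 = 90.1%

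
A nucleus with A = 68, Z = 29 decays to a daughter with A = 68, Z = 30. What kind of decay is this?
ΔA = 0, ΔZ = +1 ⇒ beta-minus decay (β⁻)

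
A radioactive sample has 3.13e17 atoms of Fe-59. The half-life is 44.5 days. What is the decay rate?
A = λN = 4.875e15 decays/day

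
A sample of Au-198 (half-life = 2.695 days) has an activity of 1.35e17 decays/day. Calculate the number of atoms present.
N = A/λ = 5.249e17 atoms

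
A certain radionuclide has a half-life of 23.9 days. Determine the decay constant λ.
λ = ln(2)/t½ = 0.029 day⁻¹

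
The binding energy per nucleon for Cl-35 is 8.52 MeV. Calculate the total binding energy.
B.E. = 8.52 × 35 = 298.2 MeV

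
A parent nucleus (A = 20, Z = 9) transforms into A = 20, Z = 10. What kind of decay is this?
ΔA = 0, ΔZ = +1 ⇒ beta-minus decay (β⁻)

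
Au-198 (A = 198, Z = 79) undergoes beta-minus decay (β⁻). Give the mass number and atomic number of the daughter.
Daughter: A = 198, Z = 80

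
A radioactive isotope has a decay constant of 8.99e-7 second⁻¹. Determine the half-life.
t½ = ln(2)/λ = 7.71e5 seconds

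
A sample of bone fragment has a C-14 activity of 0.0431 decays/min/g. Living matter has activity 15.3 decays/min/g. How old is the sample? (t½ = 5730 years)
Age = t½ × log₂(A₀/A) = 48540 years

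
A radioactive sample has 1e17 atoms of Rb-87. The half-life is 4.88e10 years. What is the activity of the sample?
A = λN = 1.42e6 decays/year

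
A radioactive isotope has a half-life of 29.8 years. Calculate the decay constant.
λ = ln(2)/t½ = 0.02326 year⁻¹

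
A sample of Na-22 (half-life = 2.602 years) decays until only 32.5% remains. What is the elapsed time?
t = t½ × log₂(N₀/N) = 4.219 years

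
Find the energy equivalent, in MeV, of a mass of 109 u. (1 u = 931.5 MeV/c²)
E = mc² = 1.015e5 MeV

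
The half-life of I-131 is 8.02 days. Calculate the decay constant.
λ = ln(2)/t½ = 0.08643 day⁻¹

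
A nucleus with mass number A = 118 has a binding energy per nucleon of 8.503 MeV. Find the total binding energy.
B.E. = 8.503 × 118 = 1003 MeV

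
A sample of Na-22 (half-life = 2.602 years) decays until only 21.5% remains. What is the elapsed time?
t = t½ × log₂(N₀/N) = 5.77 years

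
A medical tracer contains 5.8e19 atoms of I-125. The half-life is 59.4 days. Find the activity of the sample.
A = λN = 6.768e17 decays/day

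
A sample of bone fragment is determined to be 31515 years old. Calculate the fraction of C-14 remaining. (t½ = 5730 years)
N/N₀ = (1/2)^(t/t½) = 0.0221 = 2.21%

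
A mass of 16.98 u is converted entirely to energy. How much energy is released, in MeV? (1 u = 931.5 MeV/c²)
E = mc² = 15820 MeV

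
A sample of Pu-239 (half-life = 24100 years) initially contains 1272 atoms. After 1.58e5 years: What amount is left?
N = N₀(1/2)^(t/t½) = 13.52 atoms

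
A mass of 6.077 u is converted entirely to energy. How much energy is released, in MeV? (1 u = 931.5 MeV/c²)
E = mc² = 5661 MeV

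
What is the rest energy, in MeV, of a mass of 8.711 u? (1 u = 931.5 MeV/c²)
E = mc² = 8114 MeV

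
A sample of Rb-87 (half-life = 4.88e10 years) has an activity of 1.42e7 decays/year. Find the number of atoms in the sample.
N = A/λ = 9.997e17 atoms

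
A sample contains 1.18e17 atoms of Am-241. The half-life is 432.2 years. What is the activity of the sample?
A = λN = 1.892e14 decays/year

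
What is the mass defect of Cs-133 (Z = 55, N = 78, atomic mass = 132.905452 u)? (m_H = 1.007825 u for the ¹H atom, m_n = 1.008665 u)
Δm = Z·m_H + N·m_n − M = 1.201 u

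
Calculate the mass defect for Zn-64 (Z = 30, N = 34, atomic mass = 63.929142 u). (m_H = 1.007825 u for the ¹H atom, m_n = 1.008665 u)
Δm = Z·m_H + N·m_n − M = 0.6002 u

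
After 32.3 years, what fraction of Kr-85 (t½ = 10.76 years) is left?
N/N₀ = (1/2)^(t/t½) = 0.1248 = 12.5%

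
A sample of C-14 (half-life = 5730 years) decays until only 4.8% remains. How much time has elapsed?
t = t½ × log₂(N₀/N) = 25100 years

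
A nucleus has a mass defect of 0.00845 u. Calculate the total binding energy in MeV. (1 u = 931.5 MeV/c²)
B.E. = Δm × 931.5 = 7.871 MeV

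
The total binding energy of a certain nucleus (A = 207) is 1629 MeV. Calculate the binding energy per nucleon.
B.E./A = 1629/207 = 7.87 MeV/nucleon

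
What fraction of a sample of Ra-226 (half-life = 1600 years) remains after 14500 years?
N/N₀ = (1/2)^(t/t½) = 0.00187 = 0.187%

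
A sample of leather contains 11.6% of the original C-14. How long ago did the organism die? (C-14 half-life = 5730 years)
Age = t½ × log₂(1/ratio) = 17810 years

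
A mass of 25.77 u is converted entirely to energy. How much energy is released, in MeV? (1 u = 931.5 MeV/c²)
E = mc² = 24000 MeV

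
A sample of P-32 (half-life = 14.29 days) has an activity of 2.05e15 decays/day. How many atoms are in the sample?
N = A/λ = 4.226e16 atoms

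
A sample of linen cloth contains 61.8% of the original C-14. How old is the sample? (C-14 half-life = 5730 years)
Age = t½ × log₂(1/ratio) = 3978 years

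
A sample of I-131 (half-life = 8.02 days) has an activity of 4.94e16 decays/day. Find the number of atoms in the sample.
N = A/λ = 5.716e17 atoms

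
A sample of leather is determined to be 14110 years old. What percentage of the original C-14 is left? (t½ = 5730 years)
N/N₀ = (1/2)^(t/t½) = 0.1814 = 18.1%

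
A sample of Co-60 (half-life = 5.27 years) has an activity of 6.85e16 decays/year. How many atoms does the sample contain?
N = A/λ = 5.208e17 atoms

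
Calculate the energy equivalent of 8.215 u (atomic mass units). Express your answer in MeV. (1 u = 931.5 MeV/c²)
E = mc² = 7652 MeV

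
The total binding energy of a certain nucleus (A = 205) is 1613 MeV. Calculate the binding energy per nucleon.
B.E./A = 1613/205 = 7.868 MeV/nucleon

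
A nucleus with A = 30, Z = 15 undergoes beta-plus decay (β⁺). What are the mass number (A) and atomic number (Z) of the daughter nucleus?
Daughter: A = 30, Z = 14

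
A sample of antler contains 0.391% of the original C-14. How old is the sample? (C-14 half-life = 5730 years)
Age = t½ × log₂(1/ratio) = 45830 years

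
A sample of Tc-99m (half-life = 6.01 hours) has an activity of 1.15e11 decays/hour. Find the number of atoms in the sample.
N = A/λ = 9.971e11 atoms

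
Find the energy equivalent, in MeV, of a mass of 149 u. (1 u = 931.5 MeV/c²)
E = mc² = 1.388e5 MeV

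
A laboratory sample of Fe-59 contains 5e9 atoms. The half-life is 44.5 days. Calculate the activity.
A = λN = 7.788e7 decays/day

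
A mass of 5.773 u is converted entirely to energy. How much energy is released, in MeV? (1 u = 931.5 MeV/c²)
E = mc² = 5378 MeV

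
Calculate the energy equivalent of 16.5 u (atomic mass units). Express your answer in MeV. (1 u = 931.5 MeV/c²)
E = mc² = 15370 MeV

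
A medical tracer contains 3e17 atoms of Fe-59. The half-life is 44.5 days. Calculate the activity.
A = λN = 4.673e15 decays/day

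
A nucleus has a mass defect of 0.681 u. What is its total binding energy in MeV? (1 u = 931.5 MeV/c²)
B.E. = Δm × 931.5 = 634.4 MeV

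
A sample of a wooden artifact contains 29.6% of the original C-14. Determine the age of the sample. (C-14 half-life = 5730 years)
Age = t½ × log₂(1/ratio) = 10060 years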